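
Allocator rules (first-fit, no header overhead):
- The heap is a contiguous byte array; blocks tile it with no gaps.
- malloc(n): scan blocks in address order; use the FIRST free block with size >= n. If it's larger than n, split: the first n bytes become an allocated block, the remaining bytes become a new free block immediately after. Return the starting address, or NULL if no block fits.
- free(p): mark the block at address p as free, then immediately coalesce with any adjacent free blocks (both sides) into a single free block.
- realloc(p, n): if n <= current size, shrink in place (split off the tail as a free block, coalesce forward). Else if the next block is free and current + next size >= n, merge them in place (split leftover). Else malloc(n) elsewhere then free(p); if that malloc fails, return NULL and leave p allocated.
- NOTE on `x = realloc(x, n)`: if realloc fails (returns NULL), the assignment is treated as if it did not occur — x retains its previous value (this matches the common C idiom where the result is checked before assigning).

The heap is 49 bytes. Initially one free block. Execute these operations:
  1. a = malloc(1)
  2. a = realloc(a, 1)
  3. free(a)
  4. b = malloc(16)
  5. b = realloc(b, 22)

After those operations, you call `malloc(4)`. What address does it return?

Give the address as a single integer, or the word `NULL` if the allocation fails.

Op 1: a = malloc(1) -> a = 0; heap: [0-0 ALLOC][1-48 FREE]
Op 2: a = realloc(a, 1) -> a = 0; heap: [0-0 ALLOC][1-48 FREE]
Op 3: free(a) -> (freed a); heap: [0-48 FREE]
Op 4: b = malloc(16) -> b = 0; heap: [0-15 ALLOC][16-48 FREE]
Op 5: b = realloc(b, 22) -> b = 0; heap: [0-21 ALLOC][22-48 FREE]
malloc(4): first-fit scan over [0-21 ALLOC][22-48 FREE] -> 22

Answer: 22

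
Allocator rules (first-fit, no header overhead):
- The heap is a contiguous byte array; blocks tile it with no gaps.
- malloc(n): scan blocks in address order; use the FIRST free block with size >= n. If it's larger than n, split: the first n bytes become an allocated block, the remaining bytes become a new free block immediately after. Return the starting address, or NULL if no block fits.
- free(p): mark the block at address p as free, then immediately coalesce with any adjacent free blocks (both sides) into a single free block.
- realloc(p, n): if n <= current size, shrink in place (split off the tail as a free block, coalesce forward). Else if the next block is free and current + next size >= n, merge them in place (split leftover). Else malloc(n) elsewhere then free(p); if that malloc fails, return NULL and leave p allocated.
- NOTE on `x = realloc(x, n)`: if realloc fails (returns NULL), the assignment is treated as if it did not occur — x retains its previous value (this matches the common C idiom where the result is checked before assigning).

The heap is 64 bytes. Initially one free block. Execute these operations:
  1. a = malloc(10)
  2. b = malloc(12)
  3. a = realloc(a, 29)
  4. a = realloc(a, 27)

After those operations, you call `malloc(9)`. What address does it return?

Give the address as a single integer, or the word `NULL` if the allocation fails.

Answer: 0

Derivation:
Op 1: a = malloc(10) -> a = 0; heap: [0-9 ALLOC][10-63 FREE]
Op 2: b = malloc(12) -> b = 10; heap: [0-9 ALLOC][10-21 ALLOC][22-63 FREE]
Op 3: a = realloc(a, 29) -> a = 22; heap: [0-9 FREE][10-21 ALLOC][22-50 ALLOC][51-63 FREE]
Op 4: a = realloc(a, 27) -> a = 22; heap: [0-9 FREE][10-21 ALLOC][22-48 ALLOC][49-63 FREE]
malloc(9): first-fit scan over [0-9 FREE][10-21 ALLOC][22-48 ALLOC][49-63 FREE] -> 0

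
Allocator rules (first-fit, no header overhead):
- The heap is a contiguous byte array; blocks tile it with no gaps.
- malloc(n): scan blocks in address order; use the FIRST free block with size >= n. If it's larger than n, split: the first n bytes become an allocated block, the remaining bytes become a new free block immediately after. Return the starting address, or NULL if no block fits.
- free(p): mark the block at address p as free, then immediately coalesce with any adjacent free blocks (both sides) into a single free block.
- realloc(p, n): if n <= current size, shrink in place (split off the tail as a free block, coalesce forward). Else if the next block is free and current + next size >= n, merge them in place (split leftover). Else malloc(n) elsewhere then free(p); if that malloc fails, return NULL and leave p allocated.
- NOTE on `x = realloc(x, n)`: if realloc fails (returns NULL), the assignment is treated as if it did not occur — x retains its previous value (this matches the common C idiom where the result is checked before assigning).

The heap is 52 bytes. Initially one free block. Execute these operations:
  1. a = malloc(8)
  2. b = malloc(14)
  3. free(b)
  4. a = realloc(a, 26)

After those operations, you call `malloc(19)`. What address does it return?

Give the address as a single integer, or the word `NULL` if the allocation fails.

Op 1: a = malloc(8) -> a = 0; heap: [0-7 ALLOC][8-51 FREE]
Op 2: b = malloc(14) -> b = 8; heap: [0-7 ALLOC][8-21 ALLOC][22-51 FREE]
Op 3: free(b) -> (freed b); heap: [0-7 ALLOC][8-51 FREE]
Op 4: a = realloc(a, 26) -> a = 0; heap: [0-25 ALLOC][26-51 FREE]
malloc(19): first-fit scan over [0-25 ALLOC][26-51 FREE] -> 26

Answer: 26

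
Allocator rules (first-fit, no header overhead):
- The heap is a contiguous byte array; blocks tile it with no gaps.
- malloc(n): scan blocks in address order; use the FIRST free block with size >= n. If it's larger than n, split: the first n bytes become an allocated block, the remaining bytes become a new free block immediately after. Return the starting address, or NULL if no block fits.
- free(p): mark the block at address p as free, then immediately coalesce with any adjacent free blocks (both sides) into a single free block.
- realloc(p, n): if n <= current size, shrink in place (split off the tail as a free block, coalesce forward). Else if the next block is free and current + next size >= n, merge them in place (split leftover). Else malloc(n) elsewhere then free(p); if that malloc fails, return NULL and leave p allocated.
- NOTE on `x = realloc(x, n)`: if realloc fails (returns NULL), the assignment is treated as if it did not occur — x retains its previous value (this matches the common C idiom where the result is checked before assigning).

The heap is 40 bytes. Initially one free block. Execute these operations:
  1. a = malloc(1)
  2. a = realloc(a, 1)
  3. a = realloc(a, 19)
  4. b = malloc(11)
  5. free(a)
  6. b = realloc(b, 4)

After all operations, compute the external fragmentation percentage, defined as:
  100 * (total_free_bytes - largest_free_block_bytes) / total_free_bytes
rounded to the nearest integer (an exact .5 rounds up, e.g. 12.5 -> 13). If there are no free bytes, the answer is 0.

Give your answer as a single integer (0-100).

Op 1: a = malloc(1) -> a = 0; heap: [0-0 ALLOC][1-39 FREE]
Op 2: a = realloc(a, 1) -> a = 0; heap: [0-0 ALLOC][1-39 FREE]
Op 3: a = realloc(a, 19) -> a = 0; heap: [0-18 ALLOC][19-39 FREE]
Op 4: b = malloc(11) -> b = 19; heap: [0-18 ALLOC][19-29 ALLOC][30-39 FREE]
Op 5: free(a) -> (freed a); heap: [0-18 FREE][19-29 ALLOC][30-39 FREE]
Op 6: b = realloc(b, 4) -> b = 19; heap: [0-18 FREE][19-22 ALLOC][23-39 FREE]
Free blocks: [19 17] total_free=36 largest=19 -> 100*(36-19)/36 = 1700/36 ≈ 47.222 -> rounds to 47

Answer: 47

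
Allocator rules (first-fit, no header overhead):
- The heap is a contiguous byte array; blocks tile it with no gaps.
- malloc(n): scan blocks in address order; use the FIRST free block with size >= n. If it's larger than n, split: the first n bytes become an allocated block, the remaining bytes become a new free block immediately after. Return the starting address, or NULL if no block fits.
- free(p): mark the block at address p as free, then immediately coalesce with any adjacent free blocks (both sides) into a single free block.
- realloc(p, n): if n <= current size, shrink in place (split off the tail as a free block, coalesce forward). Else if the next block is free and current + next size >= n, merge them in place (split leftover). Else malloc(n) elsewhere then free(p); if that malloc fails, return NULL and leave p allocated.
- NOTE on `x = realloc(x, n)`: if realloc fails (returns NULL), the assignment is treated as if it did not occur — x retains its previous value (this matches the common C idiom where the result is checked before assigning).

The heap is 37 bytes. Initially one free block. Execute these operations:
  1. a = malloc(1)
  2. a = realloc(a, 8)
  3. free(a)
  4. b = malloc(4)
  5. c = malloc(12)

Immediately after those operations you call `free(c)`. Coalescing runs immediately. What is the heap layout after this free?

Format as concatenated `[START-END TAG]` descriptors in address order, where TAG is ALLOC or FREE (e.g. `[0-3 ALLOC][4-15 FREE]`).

Answer: [0-3 ALLOC][4-36 FREE]

Derivation:
Op 1: a = malloc(1) -> a = 0; heap: [0-0 ALLOC][1-36 FREE]
Op 2: a = realloc(a, 8) -> a = 0; heap: [0-7 ALLOC][8-36 FREE]
Op 3: free(a) -> (freed a); heap: [0-36 FREE]
Op 4: b = malloc(4) -> b = 0; heap: [0-3 ALLOC][4-36 FREE]
Op 5: c = malloc(12) -> c = 4; heap: [0-3 ALLOC][4-15 ALLOC][16-36 FREE]
free(c): c = 4 -> block [4-15 ALLOC]; mark free, coalesce with adjacent free neighbors -> [0-3 ALLOC][4-36 FREE]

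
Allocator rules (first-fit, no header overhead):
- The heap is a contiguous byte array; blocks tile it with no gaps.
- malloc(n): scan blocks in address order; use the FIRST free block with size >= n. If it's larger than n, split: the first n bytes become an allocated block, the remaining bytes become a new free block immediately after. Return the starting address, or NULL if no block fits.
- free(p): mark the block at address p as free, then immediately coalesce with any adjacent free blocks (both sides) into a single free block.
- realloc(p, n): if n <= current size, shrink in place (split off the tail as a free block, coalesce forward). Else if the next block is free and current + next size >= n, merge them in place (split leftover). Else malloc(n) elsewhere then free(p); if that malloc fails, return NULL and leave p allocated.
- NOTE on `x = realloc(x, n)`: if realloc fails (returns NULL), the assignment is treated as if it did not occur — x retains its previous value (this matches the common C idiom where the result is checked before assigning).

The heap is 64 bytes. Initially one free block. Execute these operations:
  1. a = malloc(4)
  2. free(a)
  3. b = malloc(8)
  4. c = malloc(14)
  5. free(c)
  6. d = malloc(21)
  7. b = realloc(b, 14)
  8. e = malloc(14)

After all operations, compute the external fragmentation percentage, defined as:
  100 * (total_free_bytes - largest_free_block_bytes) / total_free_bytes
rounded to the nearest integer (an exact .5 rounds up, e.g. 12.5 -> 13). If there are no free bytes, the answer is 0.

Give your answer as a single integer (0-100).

Answer: 47

Derivation:
Op 1: a = malloc(4) -> a = 0; heap: [0-3 ALLOC][4-63 FREE]
Op 2: free(a) -> (freed a); heap: [0-63 FREE]
Op 3: b = malloc(8) -> b = 0; heap: [0-7 ALLOC][8-63 FREE]
Op 4: c = malloc(14) -> c = 8; heap: [0-7 ALLOC][8-21 ALLOC][22-63 FREE]
Op 5: free(c) -> (freed c); heap: [0-7 ALLOC][8-63 FREE]
Op 6: d = malloc(21) -> d = 8; heap: [0-7 ALLOC][8-28 ALLOC][29-63 FREE]
Op 7: b = realloc(b, 14) -> b = 29; heap: [0-7 FREE][8-28 ALLOC][29-42 ALLOC][43-63 FREE]
Op 8: e = malloc(14) -> e = 43; heap: [0-7 FREE][8-28 ALLOC][29-42 ALLOC][43-56 ALLOC][57-63 FREE]
Free blocks: [8 7] total_free=15 largest=8 -> 100*(15-8)/15 = 700/15 ≈ 46.667 -> rounds to 47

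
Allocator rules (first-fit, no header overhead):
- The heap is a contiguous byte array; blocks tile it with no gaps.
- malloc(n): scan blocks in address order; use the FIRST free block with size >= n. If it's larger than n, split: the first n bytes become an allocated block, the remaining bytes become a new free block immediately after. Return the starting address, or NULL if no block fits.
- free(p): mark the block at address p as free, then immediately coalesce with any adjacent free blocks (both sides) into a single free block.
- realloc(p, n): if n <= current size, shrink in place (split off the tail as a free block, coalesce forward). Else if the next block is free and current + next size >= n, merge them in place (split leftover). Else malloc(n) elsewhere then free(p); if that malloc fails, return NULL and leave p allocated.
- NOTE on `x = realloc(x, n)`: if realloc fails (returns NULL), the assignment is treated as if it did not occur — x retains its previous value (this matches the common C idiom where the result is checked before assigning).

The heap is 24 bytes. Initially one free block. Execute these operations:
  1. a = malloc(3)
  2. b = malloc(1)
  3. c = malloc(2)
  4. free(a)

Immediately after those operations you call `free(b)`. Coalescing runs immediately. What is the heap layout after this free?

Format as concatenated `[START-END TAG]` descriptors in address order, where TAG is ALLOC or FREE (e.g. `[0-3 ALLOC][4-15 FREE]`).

Op 1: a = malloc(3) -> a = 0; heap: [0-2 ALLOC][3-23 FREE]
Op 2: b = malloc(1) -> b = 3; heap: [0-2 ALLOC][3-3 ALLOC][4-23 FREE]
Op 3: c = malloc(2) -> c = 4; heap: [0-2 ALLOC][3-3 ALLOC][4-5 ALLOC][6-23 FREE]
Op 4: free(a) -> (freed a); heap: [0-2 FREE][3-3 ALLOC][4-5 ALLOC][6-23 FREE]
free(b): b = 3 -> block [3-3 ALLOC]; mark free, coalesce with adjacent free neighbors -> [0-3 FREE][4-5 ALLOC][6-23 FREE]

Answer: [0-3 FREE][4-5 ALLOC][6-23 FREE]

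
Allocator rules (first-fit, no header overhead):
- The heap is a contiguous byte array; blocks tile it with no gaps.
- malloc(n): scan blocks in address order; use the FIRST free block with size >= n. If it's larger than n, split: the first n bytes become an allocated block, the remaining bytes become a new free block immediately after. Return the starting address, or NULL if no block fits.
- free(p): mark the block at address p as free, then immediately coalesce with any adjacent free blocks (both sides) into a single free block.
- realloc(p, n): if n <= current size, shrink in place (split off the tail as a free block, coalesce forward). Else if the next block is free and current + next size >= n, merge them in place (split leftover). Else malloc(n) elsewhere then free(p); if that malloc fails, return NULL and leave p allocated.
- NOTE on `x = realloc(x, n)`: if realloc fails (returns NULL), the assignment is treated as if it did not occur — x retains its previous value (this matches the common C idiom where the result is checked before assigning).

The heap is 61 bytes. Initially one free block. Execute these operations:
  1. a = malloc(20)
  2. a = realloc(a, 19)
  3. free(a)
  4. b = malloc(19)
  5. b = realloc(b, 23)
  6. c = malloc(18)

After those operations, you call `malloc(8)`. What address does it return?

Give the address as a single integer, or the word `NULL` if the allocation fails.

Answer: 41

Derivation:
Op 1: a = malloc(20) -> a = 0; heap: [0-19 ALLOC][20-60 FREE]
Op 2: a = realloc(a, 19) -> a = 0; heap: [0-18 ALLOC][19-60 FREE]
Op 3: free(a) -> (freed a); heap: [0-60 FREE]
Op 4: b = malloc(19) -> b = 0; heap: [0-18 ALLOC][19-60 FREE]
Op 5: b = realloc(b, 23) -> b = 0; heap: [0-22 ALLOC][23-60 FREE]
Op 6: c = malloc(18) -> c = 23; heap: [0-22 ALLOC][23-40 ALLOC][41-60 FREE]
malloc(8): first-fit scan over [0-22 ALLOC][23-40 ALLOC][41-60 FREE] -> 41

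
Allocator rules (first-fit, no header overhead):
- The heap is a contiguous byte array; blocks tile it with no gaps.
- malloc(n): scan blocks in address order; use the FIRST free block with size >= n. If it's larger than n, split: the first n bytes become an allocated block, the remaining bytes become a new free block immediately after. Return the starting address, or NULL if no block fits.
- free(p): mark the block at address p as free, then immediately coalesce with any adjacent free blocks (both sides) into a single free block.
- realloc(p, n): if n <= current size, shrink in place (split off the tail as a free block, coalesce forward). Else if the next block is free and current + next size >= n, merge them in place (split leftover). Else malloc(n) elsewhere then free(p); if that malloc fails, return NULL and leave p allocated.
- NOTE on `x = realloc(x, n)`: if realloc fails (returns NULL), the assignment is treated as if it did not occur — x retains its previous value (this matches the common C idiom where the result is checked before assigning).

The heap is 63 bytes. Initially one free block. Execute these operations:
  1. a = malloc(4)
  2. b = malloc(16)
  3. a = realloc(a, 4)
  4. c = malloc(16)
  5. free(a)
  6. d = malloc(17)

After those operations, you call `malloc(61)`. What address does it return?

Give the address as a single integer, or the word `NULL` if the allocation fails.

Answer: NULL

Derivation:
Op 1: a = malloc(4) -> a = 0; heap: [0-3 ALLOC][4-62 FREE]
Op 2: b = malloc(16) -> b = 4; heap: [0-3 ALLOC][4-19 ALLOC][20-62 FREE]
Op 3: a = realloc(a, 4) -> a = 0; heap: [0-3 ALLOC][4-19 ALLOC][20-62 FREE]
Op 4: c = malloc(16) -> c = 20; heap: [0-3 ALLOC][4-19 ALLOC][20-35 ALLOC][36-62 FREE]
Op 5: free(a) -> (freed a); heap: [0-3 FREE][4-19 ALLOC][20-35 ALLOC][36-62 FREE]
Op 6: d = malloc(17) -> d = 36; heap: [0-3 FREE][4-19 ALLOC][20-35 ALLOC][36-52 ALLOC][53-62 FREE]
malloc(61): first-fit scan over [0-3 FREE][4-19 ALLOC][20-35 ALLOC][36-52 ALLOC][53-62 FREE] -> NULL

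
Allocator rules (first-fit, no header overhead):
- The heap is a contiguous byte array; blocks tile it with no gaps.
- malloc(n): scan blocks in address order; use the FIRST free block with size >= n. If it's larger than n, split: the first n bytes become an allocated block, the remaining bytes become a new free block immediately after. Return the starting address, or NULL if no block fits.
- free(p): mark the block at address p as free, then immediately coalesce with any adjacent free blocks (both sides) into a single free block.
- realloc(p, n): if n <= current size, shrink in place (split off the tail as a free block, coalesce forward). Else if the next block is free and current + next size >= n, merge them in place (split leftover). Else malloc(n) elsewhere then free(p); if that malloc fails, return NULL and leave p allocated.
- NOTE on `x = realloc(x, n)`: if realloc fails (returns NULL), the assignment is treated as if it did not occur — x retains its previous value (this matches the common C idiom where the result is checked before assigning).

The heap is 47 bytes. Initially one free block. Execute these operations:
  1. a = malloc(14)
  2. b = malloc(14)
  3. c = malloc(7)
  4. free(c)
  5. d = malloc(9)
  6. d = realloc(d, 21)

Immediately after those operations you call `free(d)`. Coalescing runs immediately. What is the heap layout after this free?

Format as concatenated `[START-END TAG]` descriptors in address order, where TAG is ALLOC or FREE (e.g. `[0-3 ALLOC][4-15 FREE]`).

Answer: [0-13 ALLOC][14-27 ALLOC][28-46 FREE]

Derivation:
Op 1: a = malloc(14) -> a = 0; heap: [0-13 ALLOC][14-46 FREE]
Op 2: b = malloc(14) -> b = 14; heap: [0-13 ALLOC][14-27 ALLOC][28-46 FREE]
Op 3: c = malloc(7) -> c = 28; heap: [0-13 ALLOC][14-27 ALLOC][28-34 ALLOC][35-46 FREE]
Op 4: free(c) -> (freed c); heap: [0-13 ALLOC][14-27 ALLOC][28-46 FREE]
Op 5: d = malloc(9) -> d = 28; heap: [0-13 ALLOC][14-27 ALLOC][28-36 ALLOC][37-46 FREE]
Op 6: d = realloc(d, 21) -> NULL (d unchanged); heap: [0-13 ALLOC][14-27 ALLOC][28-36 ALLOC][37-46 FREE]
free(d): d = 28 -> block [28-36 ALLOC]; mark free, coalesce with adjacent free neighbors -> [0-13 ALLOC][14-27 ALLOC][28-46 FREE]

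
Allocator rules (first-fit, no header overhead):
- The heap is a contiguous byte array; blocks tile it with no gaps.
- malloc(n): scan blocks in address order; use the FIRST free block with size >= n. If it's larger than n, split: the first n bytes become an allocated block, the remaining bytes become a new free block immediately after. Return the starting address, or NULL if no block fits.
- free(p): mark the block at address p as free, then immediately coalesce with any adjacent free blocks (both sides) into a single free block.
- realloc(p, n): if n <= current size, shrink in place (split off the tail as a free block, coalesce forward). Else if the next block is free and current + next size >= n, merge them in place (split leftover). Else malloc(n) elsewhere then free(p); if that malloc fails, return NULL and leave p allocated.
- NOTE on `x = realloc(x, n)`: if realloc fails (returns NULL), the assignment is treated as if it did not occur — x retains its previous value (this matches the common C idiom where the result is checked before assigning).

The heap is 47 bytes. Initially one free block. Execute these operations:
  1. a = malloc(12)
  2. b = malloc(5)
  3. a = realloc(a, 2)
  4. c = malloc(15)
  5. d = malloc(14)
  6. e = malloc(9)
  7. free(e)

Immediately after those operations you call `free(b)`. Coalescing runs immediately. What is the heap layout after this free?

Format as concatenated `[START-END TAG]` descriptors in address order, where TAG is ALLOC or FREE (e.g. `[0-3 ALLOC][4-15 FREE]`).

Answer: [0-1 ALLOC][2-16 FREE][17-31 ALLOC][32-45 ALLOC][46-46 FREE]

Derivation:
Op 1: a = malloc(12) -> a = 0; heap: [0-11 ALLOC][12-46 FREE]
Op 2: b = malloc(5) -> b = 12; heap: [0-11 ALLOC][12-16 ALLOC][17-46 FREE]
Op 3: a = realloc(a, 2) -> a = 0; heap: [0-1 ALLOC][2-11 FREE][12-16 ALLOC][17-46 FREE]
Op 4: c = malloc(15) -> c = 17; heap: [0-1 ALLOC][2-11 FREE][12-16 ALLOC][17-31 ALLOC][32-46 FREE]
Op 5: d = malloc(14) -> d = 32; heap: [0-1 ALLOC][2-11 FREE][12-16 ALLOC][17-31 ALLOC][32-45 ALLOC][46-46 FREE]
Op 6: e = malloc(9) -> e = 2; heap: [0-1 ALLOC][2-10 ALLOC][11-11 FREE][12-16 ALLOC][17-31 ALLOC][32-45 ALLOC][46-46 FREE]
Op 7: free(e) -> (freed e); heap: [0-1 ALLOC][2-11 FREE][12-16 ALLOC][17-31 ALLOC][32-45 ALLOC][46-46 FREE]
free(b): b = 12 -> block [12-16 ALLOC]; mark free, coalesce with adjacent free neighbors -> [0-1 ALLOC][2-16 FREE][17-31 ALLOC][32-45 ALLOC][46-46 FREE]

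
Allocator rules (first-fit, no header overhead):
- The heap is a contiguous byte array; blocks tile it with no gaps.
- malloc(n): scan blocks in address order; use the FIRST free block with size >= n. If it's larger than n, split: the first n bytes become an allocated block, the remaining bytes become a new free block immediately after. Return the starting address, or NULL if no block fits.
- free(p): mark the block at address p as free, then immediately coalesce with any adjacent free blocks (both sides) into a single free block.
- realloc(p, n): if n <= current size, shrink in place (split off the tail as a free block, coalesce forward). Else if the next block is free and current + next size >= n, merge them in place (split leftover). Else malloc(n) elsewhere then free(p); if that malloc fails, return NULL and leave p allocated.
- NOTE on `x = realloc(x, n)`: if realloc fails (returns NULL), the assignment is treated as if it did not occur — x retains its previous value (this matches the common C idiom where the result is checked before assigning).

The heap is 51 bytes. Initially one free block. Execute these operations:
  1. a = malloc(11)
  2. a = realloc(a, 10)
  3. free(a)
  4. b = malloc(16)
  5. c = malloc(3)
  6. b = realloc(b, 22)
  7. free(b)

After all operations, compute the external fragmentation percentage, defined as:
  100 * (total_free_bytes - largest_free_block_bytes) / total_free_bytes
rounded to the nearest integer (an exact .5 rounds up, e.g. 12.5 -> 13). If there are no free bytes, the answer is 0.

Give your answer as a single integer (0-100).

Op 1: a = malloc(11) -> a = 0; heap: [0-10 ALLOC][11-50 FREE]
Op 2: a = realloc(a, 10) -> a = 0; heap: [0-9 ALLOC][10-50 FREE]
Op 3: free(a) -> (freed a); heap: [0-50 FREE]
Op 4: b = malloc(16) -> b = 0; heap: [0-15 ALLOC][16-50 FREE]
Op 5: c = malloc(3) -> c = 16; heap: [0-15 ALLOC][16-18 ALLOC][19-50 FREE]
Op 6: b = realloc(b, 22) -> b = 19; heap: [0-15 FREE][16-18 ALLOC][19-40 ALLOC][41-50 FREE]
Op 7: free(b) -> (freed b); heap: [0-15 FREE][16-18 ALLOC][19-50 FREE]
Free blocks: [16 32] total_free=48 largest=32 -> 100*(48-32)/48 = 1600/48 ≈ 33.333 -> rounds to 33

Answer: 33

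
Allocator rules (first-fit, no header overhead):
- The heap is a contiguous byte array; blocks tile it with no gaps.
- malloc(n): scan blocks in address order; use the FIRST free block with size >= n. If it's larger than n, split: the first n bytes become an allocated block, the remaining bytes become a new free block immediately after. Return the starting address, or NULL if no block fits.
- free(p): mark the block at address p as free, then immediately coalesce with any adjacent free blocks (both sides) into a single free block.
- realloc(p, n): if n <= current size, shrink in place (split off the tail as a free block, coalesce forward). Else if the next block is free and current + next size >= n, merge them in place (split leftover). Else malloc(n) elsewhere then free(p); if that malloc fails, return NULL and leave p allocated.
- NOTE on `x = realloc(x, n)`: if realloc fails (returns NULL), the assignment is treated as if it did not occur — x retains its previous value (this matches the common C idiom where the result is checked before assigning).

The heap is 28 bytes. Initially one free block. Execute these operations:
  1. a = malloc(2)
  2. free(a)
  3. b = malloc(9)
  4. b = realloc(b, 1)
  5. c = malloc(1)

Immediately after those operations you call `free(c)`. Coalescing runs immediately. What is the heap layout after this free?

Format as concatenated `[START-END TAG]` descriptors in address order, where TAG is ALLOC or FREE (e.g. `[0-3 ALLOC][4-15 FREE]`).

Answer: [0-0 ALLOC][1-27 FREE]

Derivation:
Op 1: a = malloc(2) -> a = 0; heap: [0-1 ALLOC][2-27 FREE]
Op 2: free(a) -> (freed a); heap: [0-27 FREE]
Op 3: b = malloc(9) -> b = 0; heap: [0-8 ALLOC][9-27 FREE]
Op 4: b = realloc(b, 1) -> b = 0; heap: [0-0 ALLOC][1-27 FREE]
Op 5: c = malloc(1) -> c = 1; heap: [0-0 ALLOC][1-1 ALLOC][2-27 FREE]
free(c): c = 1 -> block [1-1 ALLOC]; mark free, coalesce with adjacent free neighbors -> [0-0 ALLOC][1-27 FREE]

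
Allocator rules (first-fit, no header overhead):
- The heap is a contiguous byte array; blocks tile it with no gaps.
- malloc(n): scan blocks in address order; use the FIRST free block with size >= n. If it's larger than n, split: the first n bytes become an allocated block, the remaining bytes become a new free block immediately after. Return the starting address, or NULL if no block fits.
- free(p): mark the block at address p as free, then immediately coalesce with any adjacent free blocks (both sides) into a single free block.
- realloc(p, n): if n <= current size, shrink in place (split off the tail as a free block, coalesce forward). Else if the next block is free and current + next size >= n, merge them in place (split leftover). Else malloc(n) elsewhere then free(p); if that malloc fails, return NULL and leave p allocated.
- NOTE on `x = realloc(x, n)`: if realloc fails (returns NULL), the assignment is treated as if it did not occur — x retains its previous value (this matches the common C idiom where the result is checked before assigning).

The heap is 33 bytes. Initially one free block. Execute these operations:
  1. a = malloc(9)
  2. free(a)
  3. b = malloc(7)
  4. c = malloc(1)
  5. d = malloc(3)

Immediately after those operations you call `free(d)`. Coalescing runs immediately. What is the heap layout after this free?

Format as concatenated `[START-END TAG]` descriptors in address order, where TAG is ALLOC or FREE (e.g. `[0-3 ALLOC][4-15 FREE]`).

Op 1: a = malloc(9) -> a = 0; heap: [0-8 ALLOC][9-32 FREE]
Op 2: free(a) -> (freed a); heap: [0-32 FREE]
Op 3: b = malloc(7) -> b = 0; heap: [0-6 ALLOC][7-32 FREE]
Op 4: c = malloc(1) -> c = 7; heap: [0-6 ALLOC][7-7 ALLOC][8-32 FREE]
Op 5: d = malloc(3) -> d = 8; heap: [0-6 ALLOC][7-7 ALLOC][8-10 ALLOC][11-32 FREE]
free(d): d = 8 -> block [8-10 ALLOC]; mark free, coalesce with adjacent free neighbors -> [0-6 ALLOC][7-7 ALLOC][8-32 FREE]

Answer: [0-6 ALLOC][7-7 ALLOC][8-32 FREE]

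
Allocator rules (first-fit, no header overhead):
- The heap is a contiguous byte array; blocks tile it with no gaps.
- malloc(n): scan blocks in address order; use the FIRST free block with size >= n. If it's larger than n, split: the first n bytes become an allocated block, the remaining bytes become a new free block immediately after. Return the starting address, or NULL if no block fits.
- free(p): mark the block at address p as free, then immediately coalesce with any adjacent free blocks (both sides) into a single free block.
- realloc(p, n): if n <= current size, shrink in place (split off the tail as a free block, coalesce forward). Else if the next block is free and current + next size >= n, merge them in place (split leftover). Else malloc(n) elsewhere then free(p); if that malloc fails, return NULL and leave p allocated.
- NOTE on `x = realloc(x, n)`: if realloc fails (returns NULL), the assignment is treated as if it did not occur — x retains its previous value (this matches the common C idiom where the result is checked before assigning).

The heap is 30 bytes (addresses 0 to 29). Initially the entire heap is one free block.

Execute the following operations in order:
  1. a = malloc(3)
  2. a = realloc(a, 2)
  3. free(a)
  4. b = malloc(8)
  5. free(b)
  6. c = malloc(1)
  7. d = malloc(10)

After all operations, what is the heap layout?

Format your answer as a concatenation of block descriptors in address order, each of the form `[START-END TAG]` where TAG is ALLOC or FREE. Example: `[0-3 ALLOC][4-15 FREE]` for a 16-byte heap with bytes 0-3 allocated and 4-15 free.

Answer: [0-0 ALLOC][1-10 ALLOC][11-29 FREE]

Derivation:
Op 1: a = malloc(3) -> a = 0; heap: [0-2 ALLOC][3-29 FREE]
Op 2: a = realloc(a, 2) -> a = 0; heap: [0-1 ALLOC][2-29 FREE]
Op 3: free(a) -> (freed a); heap: [0-29 FREE]
Op 4: b = malloc(8) -> b = 0; heap: [0-7 ALLOC][8-29 FREE]
Op 5: free(b) -> (freed b); heap: [0-29 FREE]
Op 6: c = malloc(1) -> c = 0; heap: [0-0 ALLOC][1-29 FREE]
Op 7: d = malloc(10) -> d = 1; heap: [0-0 ALLOC][1-10 ALLOC][11-29 FREE]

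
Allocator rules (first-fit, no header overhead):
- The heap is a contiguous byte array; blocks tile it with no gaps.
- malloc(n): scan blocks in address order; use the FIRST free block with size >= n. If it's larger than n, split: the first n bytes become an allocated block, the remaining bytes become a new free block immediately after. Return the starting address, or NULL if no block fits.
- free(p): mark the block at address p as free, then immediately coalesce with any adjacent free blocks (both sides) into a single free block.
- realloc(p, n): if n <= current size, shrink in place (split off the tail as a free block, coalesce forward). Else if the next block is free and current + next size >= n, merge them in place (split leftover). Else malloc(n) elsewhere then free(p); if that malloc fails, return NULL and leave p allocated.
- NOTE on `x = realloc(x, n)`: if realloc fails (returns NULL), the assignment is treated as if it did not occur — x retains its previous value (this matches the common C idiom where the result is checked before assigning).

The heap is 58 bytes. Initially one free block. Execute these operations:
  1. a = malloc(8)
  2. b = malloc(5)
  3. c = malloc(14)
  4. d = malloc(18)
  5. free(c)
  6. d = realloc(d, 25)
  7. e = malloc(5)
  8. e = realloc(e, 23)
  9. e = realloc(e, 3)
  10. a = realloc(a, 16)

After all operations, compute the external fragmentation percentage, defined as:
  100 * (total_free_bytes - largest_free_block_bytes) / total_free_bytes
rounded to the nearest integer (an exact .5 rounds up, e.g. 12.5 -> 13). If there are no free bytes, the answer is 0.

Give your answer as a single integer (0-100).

Answer: 35

Derivation:
Op 1: a = malloc(8) -> a = 0; heap: [0-7 ALLOC][8-57 FREE]
Op 2: b = malloc(5) -> b = 8; heap: [0-7 ALLOC][8-12 ALLOC][13-57 FREE]
Op 3: c = malloc(14) -> c = 13; heap: [0-7 ALLOC][8-12 ALLOC][13-26 ALLOC][27-57 FREE]
Op 4: d = malloc(18) -> d = 27; heap: [0-7 ALLOC][8-12 ALLOC][13-26 ALLOC][27-44 ALLOC][45-57 FREE]
Op 5: free(c) -> (freed c); heap: [0-7 ALLOC][8-12 ALLOC][13-26 FREE][27-44 ALLOC][45-57 FREE]
Op 6: d = realloc(d, 25) -> d = 27; heap: [0-7 ALLOC][8-12 ALLOC][13-26 FREE][27-51 ALLOC][52-57 FREE]
Op 7: e = malloc(5) -> e = 13; heap: [0-7 ALLOC][8-12 ALLOC][13-17 ALLOC][18-26 FREE][27-51 ALLOC][52-57 FREE]
Op 8: e = realloc(e, 23) -> NULL (e unchanged); heap: [0-7 ALLOC][8-12 ALLOC][13-17 ALLOC][18-26 FREE][27-51 ALLOC][52-57 FREE]
Op 9: e = realloc(e, 3) -> e = 13; heap: [0-7 ALLOC][8-12 ALLOC][13-15 ALLOC][16-26 FREE][27-51 ALLOC][52-57 FREE]
Op 10: a = realloc(a, 16) -> NULL (a unchanged); heap: [0-7 ALLOC][8-12 ALLOC][13-15 ALLOC][16-26 FREE][27-51 ALLOC][52-57 FREE]
Free blocks: [11 6] total_free=17 largest=11 -> 100*(17-11)/17 = 600/17 ≈ 35.294 -> rounds to 35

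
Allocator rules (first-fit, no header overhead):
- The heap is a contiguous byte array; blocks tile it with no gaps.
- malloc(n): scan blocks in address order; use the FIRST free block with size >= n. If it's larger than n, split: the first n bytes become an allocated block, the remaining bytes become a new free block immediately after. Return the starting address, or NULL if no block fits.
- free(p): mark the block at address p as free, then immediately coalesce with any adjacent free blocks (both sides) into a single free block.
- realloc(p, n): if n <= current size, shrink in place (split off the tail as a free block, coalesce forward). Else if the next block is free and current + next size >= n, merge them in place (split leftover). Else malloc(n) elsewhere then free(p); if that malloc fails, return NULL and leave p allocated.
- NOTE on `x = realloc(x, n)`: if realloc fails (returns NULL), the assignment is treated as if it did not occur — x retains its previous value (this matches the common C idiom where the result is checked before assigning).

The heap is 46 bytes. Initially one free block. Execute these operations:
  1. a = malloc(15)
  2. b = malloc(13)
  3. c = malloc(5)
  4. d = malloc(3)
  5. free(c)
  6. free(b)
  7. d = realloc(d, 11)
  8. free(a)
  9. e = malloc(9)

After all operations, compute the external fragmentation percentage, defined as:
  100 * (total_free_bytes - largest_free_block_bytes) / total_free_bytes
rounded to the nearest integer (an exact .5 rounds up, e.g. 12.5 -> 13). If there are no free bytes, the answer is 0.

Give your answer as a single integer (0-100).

Op 1: a = malloc(15) -> a = 0; heap: [0-14 ALLOC][15-45 FREE]
Op 2: b = malloc(13) -> b = 15; heap: [0-14 ALLOC][15-27 ALLOC][28-45 FREE]
Op 3: c = malloc(5) -> c = 28; heap: [0-14 ALLOC][15-27 ALLOC][28-32 ALLOC][33-45 FREE]
Op 4: d = malloc(3) -> d = 33; heap: [0-14 ALLOC][15-27 ALLOC][28-32 ALLOC][33-35 ALLOC][36-45 FREE]
Op 5: free(c) -> (freed c); heap: [0-14 ALLOC][15-27 ALLOC][28-32 FREE][33-35 ALLOC][36-45 FREE]
Op 6: free(b) -> (freed b); heap: [0-14 ALLOC][15-32 FREE][33-35 ALLOC][36-45 FREE]
Op 7: d = realloc(d, 11) -> d = 33; heap: [0-14 ALLOC][15-32 FREE][33-43 ALLOC][44-45 FREE]
Op 8: free(a) -> (freed a); heap: [0-32 FREE][33-43 ALLOC][44-45 FREE]
Op 9: e = malloc(9) -> e = 0; heap: [0-8 ALLOC][9-32 FREE][33-43 ALLOC][44-45 FREE]
Free blocks: [24 2] total_free=26 largest=24 -> 100*(26-24)/26 = 200/26 ≈ 7.692 -> rounds to 8

Answer: 8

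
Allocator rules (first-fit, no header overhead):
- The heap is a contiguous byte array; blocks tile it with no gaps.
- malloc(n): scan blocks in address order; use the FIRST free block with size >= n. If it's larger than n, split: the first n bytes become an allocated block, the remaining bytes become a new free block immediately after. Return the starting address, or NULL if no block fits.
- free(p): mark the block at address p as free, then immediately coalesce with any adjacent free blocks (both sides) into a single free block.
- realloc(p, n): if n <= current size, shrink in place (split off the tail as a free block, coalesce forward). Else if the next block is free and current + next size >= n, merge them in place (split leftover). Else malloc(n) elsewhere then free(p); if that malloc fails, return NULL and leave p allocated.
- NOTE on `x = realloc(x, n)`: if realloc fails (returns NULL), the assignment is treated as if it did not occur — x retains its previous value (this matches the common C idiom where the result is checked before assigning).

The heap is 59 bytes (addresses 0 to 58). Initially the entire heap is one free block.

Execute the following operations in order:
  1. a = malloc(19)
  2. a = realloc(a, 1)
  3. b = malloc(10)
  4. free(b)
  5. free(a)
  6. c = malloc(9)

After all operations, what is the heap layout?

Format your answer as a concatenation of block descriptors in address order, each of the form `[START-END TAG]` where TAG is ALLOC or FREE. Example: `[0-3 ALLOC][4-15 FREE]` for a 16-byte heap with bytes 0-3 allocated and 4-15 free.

Answer: [0-8 ALLOC][9-58 FREE]

Derivation:
Op 1: a = malloc(19) -> a = 0; heap: [0-18 ALLOC][19-58 FREE]
Op 2: a = realloc(a, 1) -> a = 0; heap: [0-0 ALLOC][1-58 FREE]
Op 3: b = malloc(10) -> b = 1; heap: [0-0 ALLOC][1-10 ALLOC][11-58 FREE]
Op 4: free(b) -> (freed b); heap: [0-0 ALLOC][1-58 FREE]
Op 5: free(a) -> (freed a); heap: [0-58 FREE]
Op 6: c = malloc(9) -> c = 0; heap: [0-8 ALLOC][9-58 FREE]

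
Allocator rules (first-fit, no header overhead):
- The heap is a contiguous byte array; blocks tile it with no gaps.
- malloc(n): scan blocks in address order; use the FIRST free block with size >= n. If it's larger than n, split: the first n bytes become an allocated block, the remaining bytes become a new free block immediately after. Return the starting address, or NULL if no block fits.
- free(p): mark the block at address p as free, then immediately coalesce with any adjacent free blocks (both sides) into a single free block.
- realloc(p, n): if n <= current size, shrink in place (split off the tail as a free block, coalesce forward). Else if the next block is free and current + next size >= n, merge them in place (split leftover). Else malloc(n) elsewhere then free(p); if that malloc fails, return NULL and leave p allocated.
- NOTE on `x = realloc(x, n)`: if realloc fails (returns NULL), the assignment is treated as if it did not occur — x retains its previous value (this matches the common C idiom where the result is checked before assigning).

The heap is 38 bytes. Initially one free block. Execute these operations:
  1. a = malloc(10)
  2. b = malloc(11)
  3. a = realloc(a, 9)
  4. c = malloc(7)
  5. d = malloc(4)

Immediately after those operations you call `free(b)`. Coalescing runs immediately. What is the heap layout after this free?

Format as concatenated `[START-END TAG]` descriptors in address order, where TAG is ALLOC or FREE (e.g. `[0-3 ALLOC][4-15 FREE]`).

Op 1: a = malloc(10) -> a = 0; heap: [0-9 ALLOC][10-37 FREE]
Op 2: b = malloc(11) -> b = 10; heap: [0-9 ALLOC][10-20 ALLOC][21-37 FREE]
Op 3: a = realloc(a, 9) -> a = 0; heap: [0-8 ALLOC][9-9 FREE][10-20 ALLOC][21-37 FREE]
Op 4: c = malloc(7) -> c = 21; heap: [0-8 ALLOC][9-9 FREE][10-20 ALLOC][21-27 ALLOC][28-37 FREE]
Op 5: d = malloc(4) -> d = 28; heap: [0-8 ALLOC][9-9 FREE][10-20 ALLOC][21-27 ALLOC][28-31 ALLOC][32-37 FREE]
free(b): b = 10 -> block [10-20 ALLOC]; mark free, coalesce with adjacent free neighbors -> [0-8 ALLOC][9-20 FREE][21-27 ALLOC][28-31 ALLOC][32-37 FREE]

Answer: [0-8 ALLOC][9-20 FREE][21-27 ALLOC][28-31 ALLOC][32-37 FREE]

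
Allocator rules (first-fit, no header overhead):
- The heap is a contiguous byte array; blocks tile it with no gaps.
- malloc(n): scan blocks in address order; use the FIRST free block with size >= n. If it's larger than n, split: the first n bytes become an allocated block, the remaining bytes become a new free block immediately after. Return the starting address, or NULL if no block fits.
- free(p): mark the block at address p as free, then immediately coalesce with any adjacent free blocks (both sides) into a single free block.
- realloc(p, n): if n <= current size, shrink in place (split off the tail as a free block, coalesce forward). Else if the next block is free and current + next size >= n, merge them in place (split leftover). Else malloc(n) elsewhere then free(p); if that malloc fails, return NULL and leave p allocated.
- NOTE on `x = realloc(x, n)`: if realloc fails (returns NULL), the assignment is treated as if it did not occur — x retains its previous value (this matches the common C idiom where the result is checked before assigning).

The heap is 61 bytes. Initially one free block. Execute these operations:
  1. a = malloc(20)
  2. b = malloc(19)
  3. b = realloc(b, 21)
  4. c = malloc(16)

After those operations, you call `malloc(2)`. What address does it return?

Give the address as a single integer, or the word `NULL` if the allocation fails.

Answer: 57

Derivation:
Op 1: a = malloc(20) -> a = 0; heap: [0-19 ALLOC][20-60 FREE]
Op 2: b = malloc(19) -> b = 20; heap: [0-19 ALLOC][20-38 ALLOC][39-60 FREE]
Op 3: b = realloc(b, 21) -> b = 20; heap: [0-19 ALLOC][20-40 ALLOC][41-60 FREE]
Op 4: c = malloc(16) -> c = 41; heap: [0-19 ALLOC][20-40 ALLOC][41-56 ALLOC][57-60 FREE]
malloc(2): first-fit scan over [0-19 ALLOC][20-40 ALLOC][41-56 ALLOC][57-60 FREE] -> 57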